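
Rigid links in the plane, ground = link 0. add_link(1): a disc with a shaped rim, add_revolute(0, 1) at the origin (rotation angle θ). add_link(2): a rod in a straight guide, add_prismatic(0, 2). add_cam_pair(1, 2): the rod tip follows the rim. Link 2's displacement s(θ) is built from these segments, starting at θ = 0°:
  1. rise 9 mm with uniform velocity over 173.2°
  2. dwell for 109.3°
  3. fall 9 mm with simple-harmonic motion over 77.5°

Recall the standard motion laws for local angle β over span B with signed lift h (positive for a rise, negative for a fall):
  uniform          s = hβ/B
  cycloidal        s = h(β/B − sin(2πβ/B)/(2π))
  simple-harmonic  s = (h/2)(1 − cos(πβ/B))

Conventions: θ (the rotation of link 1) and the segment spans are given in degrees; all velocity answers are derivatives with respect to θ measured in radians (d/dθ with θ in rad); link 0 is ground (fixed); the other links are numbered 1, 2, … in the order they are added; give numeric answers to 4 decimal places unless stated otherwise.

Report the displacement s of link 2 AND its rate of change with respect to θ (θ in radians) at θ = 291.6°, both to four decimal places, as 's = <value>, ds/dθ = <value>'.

segment 1 (0° to 173.2°, uniform, h = 9) is passed completely: s = 0.0000 + (9) = 9.0000
segment 2 (173.2° to 282.5°, dwell): s unchanged at 9.0000
θ = 291.6° falls in segment 3 (282.5° to 360°, simple-harmonic, h = -9): β = 291.6 − 282.5 = 9.1°, B = 77.5°; Δs = -9/2·(1 − cos(π·0.1174)) = -0.3027; s = 9.0000 − 0.3027 = 8.6973
velocity in seg [282.5°–360°] (simple-harmonic), θ in radians: β = 9.1° = 0.1588 rad, B = 77.5° = 1.3526 rad; ds/dθ = (πh/(2B)) sin(πβ/B) = (π·(-9)/(2·1.3526)) sin(π·0.1174) = -3.768585 mm/rad

s = 8.6973, ds/dθ = -3.7686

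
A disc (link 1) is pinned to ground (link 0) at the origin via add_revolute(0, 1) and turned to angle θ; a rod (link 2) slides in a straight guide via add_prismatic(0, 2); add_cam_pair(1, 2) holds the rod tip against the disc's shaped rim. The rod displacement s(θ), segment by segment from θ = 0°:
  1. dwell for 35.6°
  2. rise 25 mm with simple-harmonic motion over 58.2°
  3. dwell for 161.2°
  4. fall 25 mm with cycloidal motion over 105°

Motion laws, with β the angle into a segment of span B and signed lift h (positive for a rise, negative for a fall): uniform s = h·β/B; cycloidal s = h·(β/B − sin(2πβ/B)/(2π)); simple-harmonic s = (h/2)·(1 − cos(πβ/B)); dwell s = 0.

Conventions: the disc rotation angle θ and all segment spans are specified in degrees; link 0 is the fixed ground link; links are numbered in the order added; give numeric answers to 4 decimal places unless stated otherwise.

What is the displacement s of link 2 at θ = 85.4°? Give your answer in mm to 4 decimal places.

segment 1 (0° to 35.6°, dwell): s unchanged at 0.0000
θ = 85.4° falls in segment 2 (35.6° to 93.8°, simple-harmonic, h = 25): β = 85.4 − 35.6 = 49.8°, B = 58.2°; Δs = 25/2·(1 − cos(π·0.8557)) = 23.7369; s = 0.0000 + 23.7369 = 23.7369

23.7369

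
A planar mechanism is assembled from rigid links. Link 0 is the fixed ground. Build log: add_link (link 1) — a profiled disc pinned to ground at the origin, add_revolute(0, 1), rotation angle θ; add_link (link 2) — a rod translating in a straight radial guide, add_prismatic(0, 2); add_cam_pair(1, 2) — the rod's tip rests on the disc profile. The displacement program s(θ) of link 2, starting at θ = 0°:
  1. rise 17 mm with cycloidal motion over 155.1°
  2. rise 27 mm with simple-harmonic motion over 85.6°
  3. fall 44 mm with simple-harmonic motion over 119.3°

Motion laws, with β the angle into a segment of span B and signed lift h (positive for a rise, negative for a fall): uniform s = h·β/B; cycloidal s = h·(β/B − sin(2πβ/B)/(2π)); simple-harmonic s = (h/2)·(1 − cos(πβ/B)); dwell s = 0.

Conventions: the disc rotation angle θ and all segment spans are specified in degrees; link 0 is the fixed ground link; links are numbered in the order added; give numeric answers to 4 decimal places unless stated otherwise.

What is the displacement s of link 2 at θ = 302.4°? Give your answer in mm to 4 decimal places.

seg 1 [0°–155.1°] cycloidal, h=17: full span → s += 17 → s = 17.0000
seg 2 [155.1°–240.7°] simple-harmonic, h=27: full span → s += 27 → s = 44.0000
seg 3 [240.7°–360°] simple-harmonic, h=-44: θ=302.4° here. β=61.7, B=119.3. -44/2·(1 − cos(π·0.5172)) = -23.1871 → s = 20.8129

20.8129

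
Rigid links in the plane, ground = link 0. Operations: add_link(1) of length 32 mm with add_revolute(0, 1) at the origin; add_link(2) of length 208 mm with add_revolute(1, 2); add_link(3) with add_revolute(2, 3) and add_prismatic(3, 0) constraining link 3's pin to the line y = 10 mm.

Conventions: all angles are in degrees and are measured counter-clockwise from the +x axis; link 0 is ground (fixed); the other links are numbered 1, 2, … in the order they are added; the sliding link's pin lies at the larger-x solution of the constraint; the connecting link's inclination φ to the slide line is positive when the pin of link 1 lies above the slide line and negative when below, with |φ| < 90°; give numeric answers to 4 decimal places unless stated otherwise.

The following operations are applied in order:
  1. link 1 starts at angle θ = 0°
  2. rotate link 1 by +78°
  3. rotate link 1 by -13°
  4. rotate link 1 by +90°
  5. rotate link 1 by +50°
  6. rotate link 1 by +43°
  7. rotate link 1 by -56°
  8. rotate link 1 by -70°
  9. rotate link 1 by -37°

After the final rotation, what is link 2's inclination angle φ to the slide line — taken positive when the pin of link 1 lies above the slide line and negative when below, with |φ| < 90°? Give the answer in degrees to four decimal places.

geometry: r = 32 mm, L = 208 mm, e = 10 mm; θ starts at 0°
rotate link 1 by +78°: θ ← 0° +78° = 78°
rotate link 1 by -13°: θ ← 78° -13° = 65°
rotate link 1 by +90°: θ ← 65° +90° = 155°
rotate link 1 by +50°: θ ← 155° +50° = 205°
rotate link 1 by +43°: θ ← 205° +43° = 248°
rotate link 1 by -56°: θ ← 248° -56° = 192°
rotate link 1 by -70°: θ ← 192° -70° = 122°
rotate link 1 by -37°: θ ← 122° -37° = 85°
h = r sin θ − e = 31.878230 − 10 = 21.878230
sin φ = h / L = 21.878230 / 208 = 0.10518380
φ = arcsin(0.10518380) = 6.037756°

6.0378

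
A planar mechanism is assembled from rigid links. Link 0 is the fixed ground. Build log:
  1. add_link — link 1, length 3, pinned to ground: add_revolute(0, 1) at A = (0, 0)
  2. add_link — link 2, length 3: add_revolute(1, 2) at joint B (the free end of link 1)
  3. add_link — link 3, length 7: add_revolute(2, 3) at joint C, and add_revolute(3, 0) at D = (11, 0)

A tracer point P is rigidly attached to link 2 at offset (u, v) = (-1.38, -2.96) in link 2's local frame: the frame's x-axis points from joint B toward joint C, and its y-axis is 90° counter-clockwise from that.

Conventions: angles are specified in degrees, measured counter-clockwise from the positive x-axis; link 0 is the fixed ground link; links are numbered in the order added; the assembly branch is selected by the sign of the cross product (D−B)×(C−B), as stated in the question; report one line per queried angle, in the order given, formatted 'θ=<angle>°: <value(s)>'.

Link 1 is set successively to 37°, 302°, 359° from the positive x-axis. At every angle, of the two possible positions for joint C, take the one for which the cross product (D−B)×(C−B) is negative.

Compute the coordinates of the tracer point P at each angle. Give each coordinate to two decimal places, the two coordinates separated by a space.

A=(0,0), D=(11.00,0)
θ=37°: B = A + 3.00·(cos37°, sin37°) = (2.3959, 1.8054)
θ=37°: |BD| = 8.7915
θ=37°: circle(B,3.00) ∩ circle(D,7.00): a=2.1208, h=2.1218
θ=37°:   candidates: C₊=(4.9073,3.4465) cross=18.654; C₋=(4.0358,-0.7067) cross=-18.654
θ=37°:   branch - wants cross < 0 → take C=(4.0358,-0.7067) (cross=-18.654)
θ=37°: ex = (C−B)/|BC| = (0.5466,-0.8374); ey = (0.8374,0.5466)
θ=37°: P = B + -1.38·ex + -2.96·ey = (-0.8371,1.3430)
θ=302°: B = A + 3.00·(cos302°, sin302°) = (1.5898, -2.5441)
θ=302°: |BD| = 9.7481
θ=302°: circle(B,3.00) ∩ circle(D,7.00): a=2.8224, h=1.0170
θ=302°:   candidates: C₊=(4.0489,-0.8258) cross=9.914; C₋=(4.5797,-2.7893) cross=-9.914
θ=302°:   branch - wants cross < 0 → take C=(4.5797,-2.7893) (cross=-9.914)
θ=302°: ex = (C−B)/|BC| = (0.9967,-0.0817); ey = (0.0817,0.9967)
θ=302°: P = B + -1.38·ex + -2.96·ey = (-0.0275,-5.3815)
θ=359°: B = A + 3.00·(cos359°, sin359°) = (2.9995, -0.0524)
θ=359°: |BD| = 8.0006
θ=359°: circle(B,3.00) ∩ circle(D,7.00): a=1.5005, h=2.5978
θ=359°:   candidates: C₊=(4.4830,2.5552) cross=20.784; C₋=(4.5170,-2.6403) cross=-20.784
θ=359°:   branch - wants cross < 0 → take C=(4.5170,-2.6403) (cross=-20.784)
θ=359°: ex = (C−B)/|BC| = (0.5058,-0.8626); ey = (0.8626,0.5058)
θ=359°: P = B + -1.38·ex + -2.96·ey = (-0.2519,-0.3592)

θ=37°: -0.84 1.34
θ=302°: -0.03 -5.38
θ=359°: -0.25 -0.36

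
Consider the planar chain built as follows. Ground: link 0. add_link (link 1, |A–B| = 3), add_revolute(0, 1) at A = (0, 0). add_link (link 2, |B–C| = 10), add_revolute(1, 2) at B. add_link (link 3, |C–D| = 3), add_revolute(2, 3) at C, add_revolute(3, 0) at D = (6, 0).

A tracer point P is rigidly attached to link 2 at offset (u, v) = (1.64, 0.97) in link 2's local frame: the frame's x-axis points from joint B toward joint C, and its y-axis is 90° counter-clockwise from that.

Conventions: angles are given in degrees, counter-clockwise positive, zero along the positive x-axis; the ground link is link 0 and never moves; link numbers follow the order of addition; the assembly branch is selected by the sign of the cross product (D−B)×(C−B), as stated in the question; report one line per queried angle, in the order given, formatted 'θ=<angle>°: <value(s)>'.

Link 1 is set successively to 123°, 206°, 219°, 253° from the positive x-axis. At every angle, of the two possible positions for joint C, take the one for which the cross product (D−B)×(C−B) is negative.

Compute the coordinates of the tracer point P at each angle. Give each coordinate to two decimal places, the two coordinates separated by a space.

A=(0,0), D=(6.00,0)
θ=123°: B = A + 3.00·(cos123°, sin123°) = (-1.6339, 2.5160)
θ=123°: |BD| = 8.0378
θ=123°: circle(B,10.00) ∩ circle(D,3.00): a=9.6796, h=2.5109
θ=123°:   candidates: C₊=(8.3452,1.8708) cross=20.182; C₋=(6.7733,-2.8986) cross=-20.182
θ=123°:   branch - wants cross < 0 → take C=(6.7733,-2.8986) (cross=-20.182)
θ=123°: ex = (C−B)/|BC| = (0.8407,-0.5415); ey = (0.5415,0.8407)
θ=123°: P = B + 1.64·ex + 0.97·ey = (0.2701,2.4435)
θ=206°: B = A + 3.00·(cos206°, sin206°) = (-2.6964, -1.3151)
θ=206°: |BD| = 8.7953
θ=206°: circle(B,10.00) ∩ circle(D,3.00): a=9.5709, h=2.8980
θ=206°:   candidates: C₊=(6.3336,2.9814) cross=25.489; C₋=(7.2002,-2.7495) cross=-25.489
θ=206°:   branch - wants cross < 0 → take C=(7.2002,-2.7495) (cross=-25.489)
θ=206°: ex = (C−B)/|BC| = (0.9897,-0.1434); ey = (0.1434,0.9897)
θ=206°: P = B + 1.64·ex + 0.97·ey = (-0.9342,-0.5904)
θ=219°: B = A + 3.00·(cos219°, sin219°) = (-2.3314, -1.8880)
θ=219°: |BD| = 8.5427
θ=219°: circle(B,10.00) ∩ circle(D,3.00): a=9.5975, h=2.8084
θ=219°:   candidates: C₊=(6.4081,2.9721) cross=23.991; C₋=(7.6495,-2.5059) cross=-23.991
θ=219°:   branch - wants cross < 0 → take C=(7.6495,-2.5059) (cross=-23.991)
θ=219°: ex = (C−B)/|BC| = (0.9981,-0.0618); ey = (0.0618,0.9981)
θ=219°: P = B + 1.64·ex + 0.97·ey = (-0.6346,-1.0211)
θ=253°: B = A + 3.00·(cos253°, sin253°) = (-0.8771, -2.8689)
θ=253°: |BD| = 7.4515
θ=253°: circle(B,10.00) ∩ circle(D,3.00): a=9.8319, h=1.8259
θ=253°:   candidates: C₊=(7.4939,2.6016) cross=13.606; C₋=(8.8998,-0.7687) cross=-13.606
θ=253°:   branch - wants cross < 0 → take C=(8.8998,-0.7687) (cross=-13.606)
θ=253°: ex = (C−B)/|BC| = (0.9777,0.2100); ey = (-0.2100,0.9777)
θ=253°: P = B + 1.64·ex + 0.97·ey = (0.5226,-1.5761)

θ=123°: 0.27 2.44
θ=206°: -0.93 -0.59
θ=219°: -0.63 -1.02
θ=253°: 0.52 -1.58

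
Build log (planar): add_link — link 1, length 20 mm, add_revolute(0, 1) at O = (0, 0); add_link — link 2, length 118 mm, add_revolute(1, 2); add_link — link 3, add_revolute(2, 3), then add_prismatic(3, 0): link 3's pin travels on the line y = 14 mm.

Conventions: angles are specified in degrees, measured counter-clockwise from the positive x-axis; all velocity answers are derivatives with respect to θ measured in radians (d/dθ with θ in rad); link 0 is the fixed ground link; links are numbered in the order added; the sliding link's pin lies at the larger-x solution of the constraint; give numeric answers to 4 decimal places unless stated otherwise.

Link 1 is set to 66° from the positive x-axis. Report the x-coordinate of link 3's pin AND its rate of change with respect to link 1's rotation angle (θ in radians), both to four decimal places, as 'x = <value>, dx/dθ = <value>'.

geometry: r = 20 mm, L = 118 mm, e = 14 mm
crank pin P = (r cos θ, r sin θ) = (8.134733, 18.270909)
h = r sin θ − e = 18.270909 − 14 = 4.270909
x = r cos θ + √(L² − h²) = 8.134733 + 117.922684 = 126.057417
dx/dθ = −r sin θ − h·r cos θ/√(L² − h²) (θ in radians; h = 4.270909) = -18.565532

x = 126.0574, dx/dθ = -18.5655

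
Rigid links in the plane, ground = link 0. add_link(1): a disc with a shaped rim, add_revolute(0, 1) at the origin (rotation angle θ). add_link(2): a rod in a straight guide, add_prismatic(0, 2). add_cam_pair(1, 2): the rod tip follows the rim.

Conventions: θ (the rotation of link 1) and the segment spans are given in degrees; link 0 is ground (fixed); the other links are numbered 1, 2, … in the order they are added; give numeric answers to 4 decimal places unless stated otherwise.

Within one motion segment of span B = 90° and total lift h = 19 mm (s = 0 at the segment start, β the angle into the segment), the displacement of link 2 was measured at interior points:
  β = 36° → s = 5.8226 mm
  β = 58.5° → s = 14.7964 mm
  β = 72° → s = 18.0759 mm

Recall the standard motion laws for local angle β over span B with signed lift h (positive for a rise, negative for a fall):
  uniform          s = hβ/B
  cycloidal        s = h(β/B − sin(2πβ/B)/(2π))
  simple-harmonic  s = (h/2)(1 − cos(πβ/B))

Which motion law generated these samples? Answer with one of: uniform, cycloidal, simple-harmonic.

candidates at β/B = r: uniform s = h·r (linear in β); cycloidal s = h·(r − sin(2πr)/(2π)); simple-harmonic s = (h/2)(1 − cos(πr))
β=36°: printed 5.8226 | uniform 7.6000, cycloidal 5.8226, simple-harmonic 6.5643
β=58.5°: printed 14.7964 | uniform 12.3500, cycloidal 14.7964, simple-harmonic 13.8129
β=72°: printed 18.0759 | uniform 15.2000, cycloidal 18.0759, simple-harmonic 17.1857
only one law matches every sample → cycloidal

cycloidal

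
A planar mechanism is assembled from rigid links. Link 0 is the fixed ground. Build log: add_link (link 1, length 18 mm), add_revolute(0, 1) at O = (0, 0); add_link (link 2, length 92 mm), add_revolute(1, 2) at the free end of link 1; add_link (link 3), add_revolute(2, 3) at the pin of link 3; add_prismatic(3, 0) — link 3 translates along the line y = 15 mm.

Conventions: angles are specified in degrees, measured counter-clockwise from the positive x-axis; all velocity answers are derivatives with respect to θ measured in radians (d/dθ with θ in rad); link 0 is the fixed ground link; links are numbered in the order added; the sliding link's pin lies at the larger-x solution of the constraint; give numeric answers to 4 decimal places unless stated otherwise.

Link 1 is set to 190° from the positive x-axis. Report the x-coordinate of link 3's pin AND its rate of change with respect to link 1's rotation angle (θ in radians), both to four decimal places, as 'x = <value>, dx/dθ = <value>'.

geometry: r = 18 mm, L = 92 mm, e = 15 mm
crank pin P = (r cos θ, r sin θ) = (-17.726540, -3.125667)
h = r sin θ − e = -3.125667 − 15 = -18.125667
x = r cos θ + √(L² − h²) = -17.726540 + 90.196786 = 72.470246
dx/dθ = −r sin θ − h·r cos θ/√(L² − h²) (θ in radians; h = -18.125667) = -0.436603

x = 72.4702, dx/dθ = -0.4366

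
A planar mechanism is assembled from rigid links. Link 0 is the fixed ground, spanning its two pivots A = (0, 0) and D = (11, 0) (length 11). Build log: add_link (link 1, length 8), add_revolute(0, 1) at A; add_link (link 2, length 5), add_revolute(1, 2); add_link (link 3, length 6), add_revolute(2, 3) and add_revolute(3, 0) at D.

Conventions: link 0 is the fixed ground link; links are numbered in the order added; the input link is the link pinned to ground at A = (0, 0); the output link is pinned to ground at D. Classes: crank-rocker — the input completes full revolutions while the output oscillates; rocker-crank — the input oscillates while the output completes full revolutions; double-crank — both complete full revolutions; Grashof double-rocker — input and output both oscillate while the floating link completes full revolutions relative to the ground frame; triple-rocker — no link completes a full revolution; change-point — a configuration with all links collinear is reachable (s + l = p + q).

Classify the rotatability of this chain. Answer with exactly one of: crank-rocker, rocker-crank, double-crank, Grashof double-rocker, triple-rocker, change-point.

lengths: ground=11, input=8, coupler=5, output=6
sorted: s=5 (shortest), l=11 (longest), p+q=14
s + l = 16 vs p + q = 14
s + l > p + q → non-Grashof → no link fully rotates → triple-rocker

triple-rocker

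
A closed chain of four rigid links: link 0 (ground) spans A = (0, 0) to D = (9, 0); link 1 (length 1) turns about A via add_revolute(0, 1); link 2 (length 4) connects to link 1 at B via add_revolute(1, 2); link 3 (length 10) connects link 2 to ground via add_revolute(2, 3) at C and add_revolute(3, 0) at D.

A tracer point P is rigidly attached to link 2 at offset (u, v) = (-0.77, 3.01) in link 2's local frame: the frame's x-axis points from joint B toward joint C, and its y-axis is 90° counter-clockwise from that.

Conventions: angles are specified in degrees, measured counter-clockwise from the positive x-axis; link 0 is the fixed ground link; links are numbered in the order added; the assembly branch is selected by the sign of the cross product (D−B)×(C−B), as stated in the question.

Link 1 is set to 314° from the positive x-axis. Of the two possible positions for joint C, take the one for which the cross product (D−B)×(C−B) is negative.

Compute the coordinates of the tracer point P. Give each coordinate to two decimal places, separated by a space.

A=(0,0), D=(9.00,0)
B = A + 1.00·(cos314°, sin314°) = (0.6947, -0.7193)
|BD| = 8.3364
circle(B,4.00) ∩ circle(D,10.00): a=-0.8699, h=3.9043
  candidates: C₊=(-0.5089,3.0953) cross=32.548; C₋=(0.1649,-4.6841) cross=-32.548
  branch - wants cross < 0 → take C=(0.1649,-4.6841) (cross=-32.548)
ex = (C−B)/|BC| = (-0.1324,-0.9912); ey = (0.9912,-0.1324)
P = B + -0.77·ex + 3.01·ey = (3.7801,-0.3548)

3.78 -0.35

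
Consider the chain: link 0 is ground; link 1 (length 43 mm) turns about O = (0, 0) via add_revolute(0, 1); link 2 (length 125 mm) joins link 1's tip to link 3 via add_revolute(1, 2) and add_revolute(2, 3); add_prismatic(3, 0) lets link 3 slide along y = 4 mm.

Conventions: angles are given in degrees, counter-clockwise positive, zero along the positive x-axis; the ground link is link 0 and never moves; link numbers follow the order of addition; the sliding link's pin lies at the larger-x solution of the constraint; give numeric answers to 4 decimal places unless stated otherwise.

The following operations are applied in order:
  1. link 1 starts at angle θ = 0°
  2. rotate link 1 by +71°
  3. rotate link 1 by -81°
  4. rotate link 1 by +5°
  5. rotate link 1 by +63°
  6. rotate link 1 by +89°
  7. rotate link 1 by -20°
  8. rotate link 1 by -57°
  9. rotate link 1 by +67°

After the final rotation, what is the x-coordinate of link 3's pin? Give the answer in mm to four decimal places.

geometry: r = 43 mm, L = 125 mm, e = 4 mm; θ starts at 0°
rotate link 1 by +71°: θ ← 0° +71° = 71°
rotate link 1 by -81°: θ ← 71° -81° = -10°
rotate link 1 by +5°: θ ← -10° +5° = -5°
rotate link 1 by +63°: θ ← -5° +63° = 58°
rotate link 1 by +89°: θ ← 58° +89° = 147°
rotate link 1 by -20°: θ ← 147° -20° = 127°
rotate link 1 by -57°: θ ← 127° -57° = 70°
rotate link 1 by +67°: θ ← 70° +67° = 137°
crank pin P = (r cos θ, r sin θ) = (-31.448209, 29.325929)
h = r sin θ − e = 29.325929 − 4 = 25.325929
x = r cos θ + √(L² − h²) = -31.448209 + 122.407505 = 90.959296

90.9593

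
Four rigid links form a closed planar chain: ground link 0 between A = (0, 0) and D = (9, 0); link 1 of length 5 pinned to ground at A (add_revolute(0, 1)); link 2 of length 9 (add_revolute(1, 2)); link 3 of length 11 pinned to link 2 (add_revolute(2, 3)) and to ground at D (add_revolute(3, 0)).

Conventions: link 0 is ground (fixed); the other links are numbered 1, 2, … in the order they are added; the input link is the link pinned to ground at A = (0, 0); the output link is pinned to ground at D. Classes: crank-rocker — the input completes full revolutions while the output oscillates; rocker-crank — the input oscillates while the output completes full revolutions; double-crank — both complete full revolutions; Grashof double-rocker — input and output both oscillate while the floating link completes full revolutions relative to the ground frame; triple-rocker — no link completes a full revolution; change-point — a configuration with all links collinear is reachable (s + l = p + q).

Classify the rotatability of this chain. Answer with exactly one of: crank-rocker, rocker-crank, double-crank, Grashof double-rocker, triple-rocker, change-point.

lengths: ground=9, input=5, coupler=9, output=11
sorted: s=5 (shortest), l=11 (longest), p+q=18
s + l = 16 vs p + q = 18
s + l < p + q (Grashof) with shortest = input link → crank-rocker

crank-rocker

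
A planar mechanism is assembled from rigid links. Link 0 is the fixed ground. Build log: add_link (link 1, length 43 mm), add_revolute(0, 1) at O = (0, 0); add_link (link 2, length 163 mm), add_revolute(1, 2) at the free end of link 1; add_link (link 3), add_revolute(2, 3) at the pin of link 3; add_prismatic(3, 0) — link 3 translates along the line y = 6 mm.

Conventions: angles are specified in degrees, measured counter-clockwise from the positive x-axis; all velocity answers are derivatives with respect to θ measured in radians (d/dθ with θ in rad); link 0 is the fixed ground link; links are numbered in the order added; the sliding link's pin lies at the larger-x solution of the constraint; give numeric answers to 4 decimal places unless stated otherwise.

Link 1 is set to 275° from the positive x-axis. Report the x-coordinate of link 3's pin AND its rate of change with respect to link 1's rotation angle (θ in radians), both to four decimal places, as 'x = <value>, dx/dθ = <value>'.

geometry: r = 43 mm, L = 163 mm, e = 6 mm
crank pin P = (r cos θ, r sin θ) = (3.747697, -42.836372)
h = r sin θ − e = -42.836372 − 6 = -48.836372
x = r cos θ + √(L² − h²) = 3.747697 + 155.512086 = 159.259783
dx/dθ = −r sin θ − h·r cos θ/√(L² − h²) (θ in radians; h = -48.836372) = 44.013283

x = 159.2598, dx/dθ = 44.0133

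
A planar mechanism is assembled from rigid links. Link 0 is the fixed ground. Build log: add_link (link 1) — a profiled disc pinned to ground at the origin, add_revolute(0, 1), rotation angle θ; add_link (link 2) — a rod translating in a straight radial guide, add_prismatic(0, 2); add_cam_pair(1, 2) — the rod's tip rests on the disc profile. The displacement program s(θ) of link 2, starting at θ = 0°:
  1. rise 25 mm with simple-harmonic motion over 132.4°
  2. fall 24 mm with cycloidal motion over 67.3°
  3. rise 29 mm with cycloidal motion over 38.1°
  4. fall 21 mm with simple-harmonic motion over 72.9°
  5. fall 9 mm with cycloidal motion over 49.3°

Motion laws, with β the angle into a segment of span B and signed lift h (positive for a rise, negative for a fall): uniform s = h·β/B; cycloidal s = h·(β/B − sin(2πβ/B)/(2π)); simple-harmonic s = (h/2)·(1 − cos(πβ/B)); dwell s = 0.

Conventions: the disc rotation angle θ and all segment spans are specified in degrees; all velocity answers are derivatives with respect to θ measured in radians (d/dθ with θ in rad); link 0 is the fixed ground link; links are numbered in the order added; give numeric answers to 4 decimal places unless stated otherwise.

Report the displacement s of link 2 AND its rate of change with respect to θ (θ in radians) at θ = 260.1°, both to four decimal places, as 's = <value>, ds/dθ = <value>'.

seg 1 [0°–132.4°] simple-harmonic, h=25: full span → s += 25 → s = 25.0000
seg 2 [132.4°–199.7°] cycloidal, h=-24: full span → s += -24 → s = 1.0000
seg 3 [199.7°–237.8°] cycloidal, h=29: full span → s += 29 → s = 30.0000
seg 4 [237.8°–310.7°] simple-harmonic, h=-21: θ=260.1° here. β=22.3, B=72.9. -21/2·(1 − cos(π·0.3059)) = -4.4867 → s = 25.5133
velocity in seg [237.8°–310.7°] (simple-harmonic), θ in radians: β = 22.3° = 0.3892 rad, B = 72.9° = 1.2723 rad; ds/dθ = (πh/(2B)) sin(πβ/B) = (π·(-21)/(2·1.2723)) sin(π·0.3059) = -21.253284 mm/rad

s = 25.5133, ds/dθ = -21.2533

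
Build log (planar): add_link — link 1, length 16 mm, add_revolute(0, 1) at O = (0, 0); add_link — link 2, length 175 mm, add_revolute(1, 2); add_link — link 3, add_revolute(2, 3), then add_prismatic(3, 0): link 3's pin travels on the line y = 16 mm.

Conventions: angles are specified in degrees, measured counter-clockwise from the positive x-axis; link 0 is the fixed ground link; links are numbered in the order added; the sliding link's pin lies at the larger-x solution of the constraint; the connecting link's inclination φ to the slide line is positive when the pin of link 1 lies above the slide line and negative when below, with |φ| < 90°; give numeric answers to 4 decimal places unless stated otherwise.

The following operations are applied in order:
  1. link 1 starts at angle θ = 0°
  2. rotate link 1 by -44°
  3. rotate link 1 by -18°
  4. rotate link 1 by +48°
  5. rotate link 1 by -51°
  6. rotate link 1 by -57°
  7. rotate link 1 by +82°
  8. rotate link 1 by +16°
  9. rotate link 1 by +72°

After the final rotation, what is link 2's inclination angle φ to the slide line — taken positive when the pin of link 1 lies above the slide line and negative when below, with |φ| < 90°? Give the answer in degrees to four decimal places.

geometry: r = 16 mm, L = 175 mm, e = 16 mm; θ starts at 0°
rotate link 1 by -44°: θ ← 0° -44° = -44°
rotate link 1 by -18°: θ ← -44° -18° = -62°
rotate link 1 by +48°: θ ← -62° +48° = -14°
rotate link 1 by -51°: θ ← -14° -51° = -65°
rotate link 1 by -57°: θ ← -65° -57° = -122°
rotate link 1 by +82°: θ ← -122° +82° = -40°
rotate link 1 by +16°: θ ← -40° +16° = -24°
rotate link 1 by +72°: θ ← -24° +72° = 48°
h = r sin θ − e = 11.890317 − 16 = -4.109683
sin φ = h / L = -4.109683 / 175 = -0.02348390
φ = arcsin(-0.02348390) = -1.345652°

-1.3457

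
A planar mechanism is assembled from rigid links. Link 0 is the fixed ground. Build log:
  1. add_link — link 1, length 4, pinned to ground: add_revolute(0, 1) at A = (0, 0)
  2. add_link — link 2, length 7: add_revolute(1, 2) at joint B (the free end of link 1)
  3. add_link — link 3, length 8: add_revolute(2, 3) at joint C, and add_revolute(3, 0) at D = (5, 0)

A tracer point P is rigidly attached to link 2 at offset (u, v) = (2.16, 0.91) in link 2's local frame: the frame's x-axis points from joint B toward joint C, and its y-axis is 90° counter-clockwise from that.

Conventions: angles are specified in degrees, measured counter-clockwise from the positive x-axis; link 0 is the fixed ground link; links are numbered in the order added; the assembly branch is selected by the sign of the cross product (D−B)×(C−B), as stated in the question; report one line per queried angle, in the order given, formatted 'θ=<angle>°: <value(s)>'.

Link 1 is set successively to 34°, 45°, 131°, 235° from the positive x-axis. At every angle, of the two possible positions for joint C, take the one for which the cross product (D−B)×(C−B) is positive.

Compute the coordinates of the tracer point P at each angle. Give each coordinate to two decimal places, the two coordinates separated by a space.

A=(0,0), D=(5.00,0)
θ=34°: B = A + 4.00·(cos34°, sin34°) = (3.3162, 2.2368)
θ=34°: |BD| = 2.7997
θ=34°: circle(B,7.00) ∩ circle(D,8.00): a=-1.2790, h=6.8822
θ=34°:   candidates: C₊=(8.0453,7.3977) cross=19.268; C₋=(-2.9514,-0.8806) cross=-19.268
θ=34°:   branch + wants cross > 0 → take C=(8.0453,7.3977) (cross=19.268)
θ=34°: ex = (C−B)/|BC| = (0.6756,0.7373); ey = (-0.7373,0.6756)
θ=34°: P = B + 2.16·ex + 0.91·ey = (4.1045,4.4441)
θ=45°: B = A + 4.00·(cos45°, sin45°) = (2.8284, 2.8284)
θ=45°: |BD| = 3.5659
θ=45°: circle(B,7.00) ∩ circle(D,8.00): a=-0.3203, h=6.9927
θ=45°:   candidates: C₊=(8.1799,7.3409) cross=24.935; C₋=(-2.9131,-1.1759) cross=-24.935
θ=45°:   branch + wants cross > 0 → take C=(8.1799,7.3409) (cross=24.935)
θ=45°: ex = (C−B)/|BC| = (0.7645,0.6446); ey = (-0.6446,0.7645)
θ=45°: P = B + 2.16·ex + 0.91·ey = (3.8931,4.9165)
θ=131°: B = A + 4.00·(cos131°, sin131°) = (-2.6242, 3.0188)
θ=131°: |BD| = 8.2001
θ=131°: circle(B,7.00) ∩ circle(D,8.00): a=3.1855, h=6.2332
θ=131°:   candidates: C₊=(2.6322,7.6416) cross=51.113; C₋=(-1.9572,-3.9493) cross=-51.113
θ=131°:   branch + wants cross > 0 → take C=(2.6322,7.6416) (cross=51.113)
θ=131°: ex = (C−B)/|BC| = (0.7509,0.6604); ey = (-0.6604,0.7509)
θ=131°: P = B + 2.16·ex + 0.91·ey = (-1.6032,5.1286)
θ=235°: B = A + 4.00·(cos235°, sin235°) = (-2.2943, -3.2766)
θ=235°: |BD| = 7.9964
θ=235°: circle(B,7.00) ∩ circle(D,8.00): a=3.0603, h=6.2956
θ=235°:   candidates: C₊=(-2.0824,3.7202) cross=50.342; C₋=(3.0770,-7.7654) cross=-50.342
θ=235°:   branch + wants cross > 0 → take C=(-2.0824,3.7202) (cross=50.342)
θ=235°: ex = (C−B)/|BC| = (0.0303,0.9995); ey = (-0.9995,0.0303)
θ=235°: P = B + 2.16·ex + 0.91·ey = (-3.1385,-1.0900)

θ=34°: 4.10 4.44
θ=45°: 3.89 4.92
θ=131°: -1.60 5.13
θ=235°: -3.14 -1.09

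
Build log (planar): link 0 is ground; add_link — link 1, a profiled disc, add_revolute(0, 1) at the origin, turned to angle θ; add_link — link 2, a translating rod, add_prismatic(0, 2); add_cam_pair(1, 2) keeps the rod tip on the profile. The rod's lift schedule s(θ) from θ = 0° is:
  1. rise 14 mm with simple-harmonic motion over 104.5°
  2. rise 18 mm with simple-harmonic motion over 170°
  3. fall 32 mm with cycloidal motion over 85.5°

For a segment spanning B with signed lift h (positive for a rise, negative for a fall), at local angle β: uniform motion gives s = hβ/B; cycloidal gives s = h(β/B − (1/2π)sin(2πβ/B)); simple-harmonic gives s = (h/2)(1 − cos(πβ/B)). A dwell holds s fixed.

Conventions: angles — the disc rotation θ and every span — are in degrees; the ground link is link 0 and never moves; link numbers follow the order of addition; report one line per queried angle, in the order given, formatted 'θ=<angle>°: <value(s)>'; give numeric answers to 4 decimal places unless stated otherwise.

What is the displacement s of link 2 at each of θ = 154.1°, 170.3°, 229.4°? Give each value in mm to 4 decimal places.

seg 1 [0°–104.5°] simple-harmonic, h=14: full span → s += 14 → s = 14.0000
seg 2 [104.5°–274.5°] simple-harmonic, h=18: θ=154.1° here. β=49.6, B=170. 18/2·(1 − cos(π·0.2918)) = 3.5233 → s = 17.5233
seg 2 [104.5°–274.5°] simple-harmonic, h=18: θ=170.3° here. β=65.8, B=170. 18/2·(1 − cos(π·0.3871)) = 5.8732 → s = 19.8732
seg 2 [104.5°–274.5°] simple-harmonic, h=18: θ=229.4° here. β=124.9, B=170. 18/2·(1 − cos(π·0.7347)) = 15.0510 → s = 29.0510

θ=154.1°: 17.5233
θ=170.3°: 19.8732
θ=229.4°: 29.0510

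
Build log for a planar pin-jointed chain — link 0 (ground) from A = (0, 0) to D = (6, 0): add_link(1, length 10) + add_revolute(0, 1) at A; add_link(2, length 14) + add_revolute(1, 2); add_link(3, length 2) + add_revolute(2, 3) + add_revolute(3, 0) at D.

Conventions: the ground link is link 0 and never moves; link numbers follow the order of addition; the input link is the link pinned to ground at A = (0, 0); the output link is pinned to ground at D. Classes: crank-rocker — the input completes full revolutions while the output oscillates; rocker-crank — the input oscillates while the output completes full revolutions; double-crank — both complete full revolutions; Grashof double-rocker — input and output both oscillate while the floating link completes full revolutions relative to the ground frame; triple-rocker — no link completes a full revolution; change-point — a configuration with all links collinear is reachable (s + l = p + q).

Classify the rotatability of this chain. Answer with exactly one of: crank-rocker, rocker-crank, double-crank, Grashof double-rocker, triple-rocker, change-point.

lengths: ground=6, input=10, coupler=14, output=2
sorted: s=2 (shortest), l=14 (longest), p+q=16
s + l = 16 vs p + q = 16
s + l = p + q → change-point (collinear configuration reachable)

change-point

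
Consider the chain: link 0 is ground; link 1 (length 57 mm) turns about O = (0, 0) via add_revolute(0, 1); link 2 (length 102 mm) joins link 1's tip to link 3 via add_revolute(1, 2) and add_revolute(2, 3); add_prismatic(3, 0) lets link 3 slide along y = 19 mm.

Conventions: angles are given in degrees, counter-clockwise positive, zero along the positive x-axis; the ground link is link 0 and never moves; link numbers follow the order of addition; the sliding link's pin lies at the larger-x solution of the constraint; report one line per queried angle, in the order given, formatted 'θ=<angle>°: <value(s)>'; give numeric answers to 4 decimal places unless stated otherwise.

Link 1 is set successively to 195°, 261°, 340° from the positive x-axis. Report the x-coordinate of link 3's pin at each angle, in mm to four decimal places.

geometry: r = 57 mm, L = 102 mm, e = 19 mm
θ=195°: crank pin P = (r cos θ, r sin θ) = (-55.057772, -14.752686)
θ=195°: h = r sin θ − e = -14.752686 − 19 = -33.752686
θ=195°: x = r cos θ + √(L² − h²) = -55.057772 + 96.253604 = 41.195832
θ=261°: crank pin P = (r cos θ, r sin θ) = (-8.916765, -56.298235)
θ=261°: h = r sin θ − e = -56.298235 − 19 = -75.298235
θ=261°: x = r cos θ + √(L² − h²) = -8.916765 + 68.805347 = 59.888582
θ=340°: crank pin P = (r cos θ, r sin θ) = (53.562479, -19.495148)
θ=340°: h = r sin θ − e = -19.495148 − 19 = -38.495148
θ=340°: x = r cos θ + √(L² − h²) = 53.562479 + 94.456993 = 148.019473

θ=195°: 41.1958
θ=261°: 59.8886
θ=340°: 148.0195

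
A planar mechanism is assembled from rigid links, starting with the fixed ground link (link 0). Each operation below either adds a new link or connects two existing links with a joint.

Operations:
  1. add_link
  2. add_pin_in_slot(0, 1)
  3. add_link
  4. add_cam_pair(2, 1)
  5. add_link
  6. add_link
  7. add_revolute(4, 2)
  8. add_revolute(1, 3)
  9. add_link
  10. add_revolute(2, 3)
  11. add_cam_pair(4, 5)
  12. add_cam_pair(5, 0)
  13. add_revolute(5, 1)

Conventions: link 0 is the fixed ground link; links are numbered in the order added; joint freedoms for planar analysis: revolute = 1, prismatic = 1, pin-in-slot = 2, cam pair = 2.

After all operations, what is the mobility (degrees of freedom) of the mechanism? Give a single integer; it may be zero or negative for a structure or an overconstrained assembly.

link 0 = ground. State L|J1|J2 = 1|0|0
+link1  2|0|0
PS(0,1) f=2→J2  2|0|1
+link2  3|0|1
C(2,1) f=2→J2  3|0|2
+link3  4|0|2
+link4  5|0|2
R(4,2) f=1→J1  5|1|2
R(1,3) f=1→J1  5|2|2
+link5  6|2|2
R(2,3) f=1→J1  6|3|2
C(4,5) f=2→J2  6|3|3
C(5,0) f=2→J2  6|3|4
R(5,1) f=1→J1  6|4|4
M = 3(6−1)−2·4−4 = 15−8−4 = 3

M = 3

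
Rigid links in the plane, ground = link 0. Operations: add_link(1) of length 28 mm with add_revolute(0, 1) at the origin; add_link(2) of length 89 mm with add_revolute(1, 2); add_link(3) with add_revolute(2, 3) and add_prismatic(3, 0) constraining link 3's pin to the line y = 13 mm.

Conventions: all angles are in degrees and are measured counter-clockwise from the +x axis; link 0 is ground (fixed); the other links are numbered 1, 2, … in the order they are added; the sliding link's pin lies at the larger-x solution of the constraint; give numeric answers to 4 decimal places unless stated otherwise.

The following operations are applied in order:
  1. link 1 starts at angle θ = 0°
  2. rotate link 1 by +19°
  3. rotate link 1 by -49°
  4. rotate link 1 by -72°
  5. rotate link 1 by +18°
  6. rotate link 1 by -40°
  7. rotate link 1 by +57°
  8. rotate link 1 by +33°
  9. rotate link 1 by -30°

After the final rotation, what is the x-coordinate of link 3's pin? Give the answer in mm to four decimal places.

geometry: r = 28 mm, L = 89 mm, e = 13 mm; θ starts at 0°
rotate link 1 by +19°: θ ← 0° +19° = 19°
rotate link 1 by -49°: θ ← 19° -49° = -30°
rotate link 1 by -72°: θ ← -30° -72° = -102°
rotate link 1 by +18°: θ ← -102° +18° = -84°
rotate link 1 by -40°: θ ← -84° -40° = -124°
rotate link 1 by +57°: θ ← -124° +57° = -67°
rotate link 1 by +33°: θ ← -67° +33° = -34°
rotate link 1 by -30°: θ ← -34° -30° = -64°
crank pin P = (r cos θ, r sin θ) = (12.274392, -25.166233)
h = r sin θ − e = -25.166233 − 13 = -38.166233
x = r cos θ + √(L² − h²) = 12.274392 + 80.401111 = 92.675503

92.6755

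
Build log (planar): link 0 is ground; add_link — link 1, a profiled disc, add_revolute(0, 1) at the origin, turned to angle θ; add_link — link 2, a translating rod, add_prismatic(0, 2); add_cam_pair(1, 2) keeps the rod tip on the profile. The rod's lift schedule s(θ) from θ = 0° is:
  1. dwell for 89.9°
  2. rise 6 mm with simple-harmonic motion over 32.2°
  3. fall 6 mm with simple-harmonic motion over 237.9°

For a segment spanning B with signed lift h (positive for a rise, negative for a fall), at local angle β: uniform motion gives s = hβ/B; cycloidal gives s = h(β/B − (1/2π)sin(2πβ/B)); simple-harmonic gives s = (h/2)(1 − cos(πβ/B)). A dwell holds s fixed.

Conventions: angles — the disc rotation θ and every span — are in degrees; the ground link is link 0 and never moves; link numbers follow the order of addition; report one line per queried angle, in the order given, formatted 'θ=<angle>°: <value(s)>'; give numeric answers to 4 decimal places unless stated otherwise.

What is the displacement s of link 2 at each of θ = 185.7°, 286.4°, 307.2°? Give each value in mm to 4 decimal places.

seg 1 [0°–89.9°] dwell: s stays 0.0000
seg 2 [89.9°–122.1°] simple-harmonic, h=6: full span → s += 6 → s = 6.0000
seg 3 [122.1°–360°] simple-harmonic, h=-6: θ=185.7° here. β=63.6, B=237.9. -6/2·(1 − cos(π·0.2673)) = -0.9973 → s = 5.0027
seg 3 [122.1°–360°] simple-harmonic, h=-6: θ=286.4° here. β=164.3, B=237.9. -6/2·(1 − cos(π·0.6906)) = -4.6911 → s = 1.3089
seg 3 [122.1°–360°] simple-harmonic, h=-6: θ=307.2° here. β=185.1, B=237.9. -6/2·(1 − cos(π·0.7781)) = -5.2998 → s = 0.7002

θ=185.7°: 5.0027
θ=286.4°: 1.3089
θ=307.2°: 0.7002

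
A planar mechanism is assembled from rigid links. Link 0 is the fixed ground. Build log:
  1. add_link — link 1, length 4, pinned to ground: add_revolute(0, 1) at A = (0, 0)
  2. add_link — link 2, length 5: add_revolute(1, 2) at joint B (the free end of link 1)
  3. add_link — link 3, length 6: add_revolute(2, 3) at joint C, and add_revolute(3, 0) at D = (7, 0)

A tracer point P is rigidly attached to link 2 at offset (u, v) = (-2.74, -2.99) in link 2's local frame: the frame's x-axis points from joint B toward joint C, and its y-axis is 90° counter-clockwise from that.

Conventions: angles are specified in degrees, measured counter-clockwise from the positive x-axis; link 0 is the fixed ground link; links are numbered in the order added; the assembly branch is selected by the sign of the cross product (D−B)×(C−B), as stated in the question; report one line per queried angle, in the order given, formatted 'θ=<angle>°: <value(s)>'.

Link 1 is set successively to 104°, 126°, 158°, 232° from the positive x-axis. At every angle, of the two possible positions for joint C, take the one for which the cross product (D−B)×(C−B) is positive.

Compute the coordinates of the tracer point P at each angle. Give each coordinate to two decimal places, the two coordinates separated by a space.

A=(0,0), D=(7.00,0)
θ=104°: B = A + 4.00·(cos104°, sin104°) = (-0.9677, 3.8812)
θ=104°: |BD| = 8.8627
θ=104°: circle(B,5.00) ∩ circle(D,6.00): a=3.8108, h=3.2370
θ=104°:   candidates: C₊=(3.8758,5.1224) cross=28.688; C₋=(1.0407,-0.6977) cross=-28.688
θ=104°:   branch + wants cross > 0 → take C=(3.8758,5.1224) (cross=28.688)
θ=104°: ex = (C−B)/|BC| = (0.9687,0.2483); ey = (-0.2483,0.9687)
θ=104°: P = B + -2.74·ex + -2.99·ey = (-2.8796,0.3046)
θ=126°: B = A + 4.00·(cos126°, sin126°) = (-2.3511, 3.2361)
θ=126°: |BD| = 9.8953
θ=126°: circle(B,5.00) ∩ circle(D,6.00): a=4.3918, h=2.3900
θ=126°:   candidates: C₊=(2.5808,4.0584) cross=23.650; C₋=(1.0176,-0.4588) cross=-23.650
θ=126°:   branch + wants cross > 0 → take C=(2.5808,4.0584) (cross=23.650)
θ=126°: ex = (C−B)/|BC| = (0.9864,0.1645); ey = (-0.1645,0.9864)
θ=126°: P = B + -2.74·ex + -2.99·ey = (-4.5621,-0.1638)
θ=158°: B = A + 4.00·(cos158°, sin158°) = (-3.7087, 1.4984)
θ=158°: |BD| = 10.8131
θ=158°: circle(B,5.00) ∩ circle(D,6.00): a=4.8979, h=1.0053
θ=158°:   candidates: C₊=(1.2812,1.8153) cross=10.871; C₋=(1.0026,-0.1759) cross=-10.871
θ=158°:   branch + wants cross > 0 → take C=(1.2812,1.8153) (cross=10.871)
θ=158°: ex = (C−B)/|BC| = (0.9980,0.0634); ey = (-0.0634,0.9980)
θ=158°: P = B + -2.74·ex + -2.99·ey = (-6.2537,-1.6592)
θ=232°: B = A + 4.00·(cos232°, sin232°) = (-2.4626, -3.1520)
θ=232°: |BD| = 9.9738
θ=232°: circle(B,5.00) ∩ circle(D,6.00): a=4.4355, h=2.3080
θ=232°:   candidates: C₊=(1.0161,0.4394) cross=23.019; C₋=(2.4749,-3.9400) cross=-23.019
θ=232°:   branch + wants cross > 0 → take C=(1.0161,0.4394) (cross=23.019)
θ=232°: ex = (C−B)/|BC| = (0.6958,0.7183); ey = (-0.7183,0.6958)
θ=232°: P = B + -2.74·ex + -2.99·ey = (-2.2213,-7.2004)

θ=104°: -2.88 0.30
θ=126°: -4.56 -0.16
θ=158°: -6.25 -1.66
θ=232°: -2.22 -7.20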